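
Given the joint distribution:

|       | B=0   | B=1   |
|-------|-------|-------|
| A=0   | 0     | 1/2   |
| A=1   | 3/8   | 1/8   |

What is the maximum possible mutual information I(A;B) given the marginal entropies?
The upper bound on mutual information is I(A;B) ≤ min(H(A), H(B)).

Marginal P(A) (row sums):
  P(A=0) = 0 + 1/2 = 1/2
  P(A=1) = 3/8 + 1/8 = 1/2
Marginal P(B) (column sums):
  P(B=0) = 0 + 3/8 = 3/8
  P(B=1) = 1/2 + 1/8 = 5/8

H(A) = -[(1/2)·log₂(1/2) + (1/2)·log₂(1/2)]
  = 0.5000 + 0.5000
  = 1.0000 bits
H(B) = -[(3/8)·log₂(3/8) + (5/8)·log₂(5/8)]
  = 0.5306 + 0.4238
  = 0.9544 bits

Maximum possible I(A;B) = min(1.0000, 0.9544) = 0.9544 bits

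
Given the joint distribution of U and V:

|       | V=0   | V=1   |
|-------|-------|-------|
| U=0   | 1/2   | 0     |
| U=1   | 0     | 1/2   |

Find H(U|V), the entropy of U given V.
Marginal P(V) (column sums):
  P(V=0) = 1/2 + 0 = 1/2
  P(V=1) = 0 + 1/2 = 1/2

H(U|V) = -Σ P(U,V)·log₂ P(U|V), where P(U|V) = P(U,V) / P(V)
  (cells with P(U,V) = 0 contribute 0)
  (U=0,V=0): P(U|V) = (1/2)/(1/2) = 1;  -(1/2)·log₂(1) = 0.0000
  (U=1,V=1): P(U|V) = (1/2)/(1/2) = 1;  -(1/2)·log₂(1) = 0.0000
H(U|V) = 0.0000 + 0.0000
  = 0.0000 bits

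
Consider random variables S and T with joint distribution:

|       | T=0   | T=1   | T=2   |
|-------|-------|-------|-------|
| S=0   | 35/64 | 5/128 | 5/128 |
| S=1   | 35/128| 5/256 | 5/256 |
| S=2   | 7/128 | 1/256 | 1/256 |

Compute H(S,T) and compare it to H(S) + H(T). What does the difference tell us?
Marginal P(S) (row sums):
  P(S=0) = 35/64 + 5/128 + 5/128 = 5/8
  P(S=1) = 35/128 + 5/256 + 5/256 = 5/16
  P(S=2) = 7/128 + 1/256 + 1/256 = 1/16
Marginal P(T) (column sums):
  P(T=0) = 35/64 + 35/128 + 7/128 = 7/8
  P(T=1) = 5/128 + 5/256 + 1/256 = 1/16
  P(T=2) = 5/128 + 5/256 + 1/256 = 1/16

H(S,T) = -[(35/64)·log₂(35/64) + (5/128)·log₂(5/128) + (5/128)·log₂(5/128) + (35/128)·log₂(35/128) + (5/256)·log₂(5/256) + (5/256)·log₂(5/256) + (7/128)·log₂(7/128) + (1/256)·log₂(1/256) + (1/256)·log₂(1/256)]
  = 0.4762 + 0.1827 + 0.1827 + 0.5115 + 0.1109 + 0.1109 + 0.2293 + 0.0313 + 0.0313
  = 1.8668 bits
H(S) = -[(5/8)·log₂(5/8) + (5/16)·log₂(5/16) + (1/16)·log₂(1/16)]
  = 0.4238 + 0.5244 + 0.2500
  = 1.1982 bits
H(T) = -[(7/8)·log₂(7/8) + (1/16)·log₂(1/16) + (1/16)·log₂(1/16)]
  = 0.1686 + 0.2500 + 0.2500
  = 0.6686 bits

H(S) + H(T) = 1.1982 + 0.6686 = 1.8668 bits
Difference: H(S) + H(T) - H(S,T) = 1.8668 - 1.8668 = 0.0000 bits = I(S;T)

The difference is the mutual information; it is 0 here, so S and T are independent (the joint entropy equals the sum of the marginal entropies).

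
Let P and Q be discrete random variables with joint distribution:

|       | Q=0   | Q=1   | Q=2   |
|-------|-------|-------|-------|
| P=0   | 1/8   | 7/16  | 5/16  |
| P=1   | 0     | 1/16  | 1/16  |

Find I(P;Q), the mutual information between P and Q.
Marginal P(P) (row sums):
  P(P=0) = 1/8 + 7/16 + 5/16 = 7/8
  P(P=1) = 0 + 1/16 + 1/16 = 1/8
Marginal P(Q) (column sums):
  P(Q=0) = 1/8 + 0 = 1/8
  P(Q=1) = 7/16 + 1/16 = 1/2
  P(Q=2) = 5/16 + 1/16 = 3/8

H(P) = -[(7/8)·log₂(7/8) + (1/8)·log₂(1/8)]
  = 0.1686 + 0.3750
  = 0.5436 bits
H(Q) = -[(1/8)·log₂(1/8) + (1/2)·log₂(1/2) + (3/8)·log₂(3/8)]
  = 0.3750 + 0.5000 + 0.5306
  = 1.4056 bits
H(P,Q) = -[(1/8)·log₂(1/8) + (7/16)·log₂(7/16) + (5/16)·log₂(5/16) + (1/16)·log₂(1/16) + (1/16)·log₂(1/16)]
  = 0.3750 + 0.5218 + 0.5244 + 0.2500 + 0.2500
  = 1.9212 bits

I(P;Q) = H(P) + H(Q) - H(P,Q)
  = 0.5436 + 1.4056 - 1.9212
  = 0.0280 bits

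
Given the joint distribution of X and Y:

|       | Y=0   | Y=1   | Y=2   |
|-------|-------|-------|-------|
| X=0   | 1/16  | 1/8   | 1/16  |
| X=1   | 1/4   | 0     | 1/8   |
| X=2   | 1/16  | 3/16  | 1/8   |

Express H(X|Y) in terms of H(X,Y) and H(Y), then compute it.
H(X|Y) = H(X,Y) - H(Y)

Marginal P(Y) (column sums):
  P(Y=0) = 1/16 + 1/4 + 1/16 = 3/8
  P(Y=1) = 1/8 + 0 + 3/16 = 5/16
  P(Y=2) = 1/16 + 1/8 + 1/8 = 5/16

H(X,Y) = -[(1/16)·log₂(1/16) + (1/8)·log₂(1/8) + (1/16)·log₂(1/16) + (1/4)·log₂(1/4) + (1/8)·log₂(1/8) + (1/16)·log₂(1/16) + (3/16)·log₂(3/16) + (1/8)·log₂(1/8)]
  = 0.2500 + 0.3750 + 0.2500 + 0.5000 + 0.3750 + 0.2500 + 0.4528 + 0.3750
  = 2.8278 bits
H(Y) = -[(3/8)·log₂(3/8) + (5/16)·log₂(5/16) + (5/16)·log₂(5/16)]
  = 0.5306 + 0.5244 + 0.5244
  = 1.5794 bits

H(X|Y) = 2.8278 - 1.5794 = 1.2484 bits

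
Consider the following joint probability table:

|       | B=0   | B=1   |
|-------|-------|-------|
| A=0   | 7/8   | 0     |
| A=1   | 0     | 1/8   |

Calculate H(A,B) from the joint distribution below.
H(A,B) = -Σ P(A,B) log₂ P(A,B), summed over the non-zero cells:
H(A,B) = -[(7/8)·log₂(7/8) + (1/8)·log₂(1/8)]
  = 0.1686 + 0.3750
  = 0.5436 bits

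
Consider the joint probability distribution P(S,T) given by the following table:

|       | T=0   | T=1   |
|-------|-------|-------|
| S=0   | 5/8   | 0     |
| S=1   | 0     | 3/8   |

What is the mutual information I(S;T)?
Marginal P(S) (row sums):
  P(S=0) = 5/8 + 0 = 5/8
  P(S=1) = 0 + 3/8 = 3/8
Marginal P(T) (column sums):
  P(T=0) = 5/8 + 0 = 5/8
  P(T=1) = 0 + 3/8 = 3/8

H(S) = -[(5/8)·log₂(5/8) + (3/8)·log₂(3/8)]
  = 0.4238 + 0.5306
  = 0.9544 bits
H(T) = -[(5/8)·log₂(5/8) + (3/8)·log₂(3/8)]
  = 0.4238 + 0.5306
  = 0.9544 bits
H(S,T) = -[(5/8)·log₂(5/8) + (3/8)·log₂(3/8)]
  = 0.4238 + 0.5306
  = 0.9544 bits

I(S;T) = H(S) + H(T) - H(S,T)
  = 0.9544 + 0.9544 - 0.9544
  = 0.9544 bits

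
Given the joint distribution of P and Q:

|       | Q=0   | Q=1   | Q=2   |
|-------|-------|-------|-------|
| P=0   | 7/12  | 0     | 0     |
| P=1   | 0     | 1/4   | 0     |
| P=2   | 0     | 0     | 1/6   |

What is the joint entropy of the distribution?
H(P,Q) = -Σ P(P,Q) log₂ P(P,Q), summed over the non-zero cells:
H(P,Q) = -[(7/12)·log₂(7/12) + (1/4)·log₂(1/4) + (1/6)·log₂(1/6)]
  = 0.4536 + 0.5000 + 0.4308
  = 1.3844 bits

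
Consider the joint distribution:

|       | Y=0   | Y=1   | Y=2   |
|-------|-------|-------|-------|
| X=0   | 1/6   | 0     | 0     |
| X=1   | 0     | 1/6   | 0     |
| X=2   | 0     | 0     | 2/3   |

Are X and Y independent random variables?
Marginal P(X) (row sums):
  P(X=0) = 1/6 + 0 + 0 = 1/6
  P(X=1) = 0 + 1/6 + 0 = 1/6
  P(X=2) = 0 + 0 + 2/3 = 2/3
Marginal P(Y) (column sums):
  P(Y=0) = 1/6 + 0 + 0 = 1/6
  P(Y=1) = 0 + 1/6 + 0 = 1/6
  P(Y=2) = 0 + 0 + 2/3 = 2/3

X and Y are independent iff P(X=i,Y=j) = P(X=i)·P(Y=j) for every cell.
  P(X=0)·P(Y=0) = 1/6 × 1/6 = 1/36, but P(X=0,Y=0) = 1/6 ✗

No, X and Y are not independent. Quantitatively, I(X;Y) > 0:

H(X) = -[(1/6)·log₂(1/6) + (1/6)·log₂(1/6) + (2/3)·log₂(2/3)]
  = 0.4308 + 0.4308 + 0.3900
  = 1.2516 bits
H(Y) = -[(1/6)·log₂(1/6) + (1/6)·log₂(1/6) + (2/3)·log₂(2/3)]
  = 0.4308 + 0.4308 + 0.3900
  = 1.2516 bits
H(X,Y) = -[(1/6)·log₂(1/6) + (1/6)·log₂(1/6) + (2/3)·log₂(2/3)]
  = 0.4308 + 0.4308 + 0.3900
  = 1.2516 bits
I(X;Y) = H(X) + H(Y) - H(X,Y) = 1.2516 + 1.2516 - 1.2516 = 1.2516 bits > 0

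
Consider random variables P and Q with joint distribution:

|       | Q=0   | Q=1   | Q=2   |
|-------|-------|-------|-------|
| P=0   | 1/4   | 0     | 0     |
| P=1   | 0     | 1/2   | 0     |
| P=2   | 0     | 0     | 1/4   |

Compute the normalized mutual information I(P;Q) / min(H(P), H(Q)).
Marginal P(P) (row sums):
  P(P=0) = 1/4 + 0 + 0 = 1/4
  P(P=1) = 0 + 1/2 + 0 = 1/2
  P(P=2) = 0 + 0 + 1/4 = 1/4
Marginal P(Q) (column sums):
  P(Q=0) = 1/4 + 0 + 0 = 1/4
  P(Q=1) = 0 + 1/2 + 0 = 1/2
  P(Q=2) = 0 + 0 + 1/4 = 1/4

H(P) = -[(1/4)·log₂(1/4) + (1/2)·log₂(1/2) + (1/4)·log₂(1/4)]
  = 0.5000 + 0.5000 + 0.5000
  = 1.5000 bits
H(Q) = -[(1/4)·log₂(1/4) + (1/2)·log₂(1/2) + (1/4)·log₂(1/4)]
  = 0.5000 + 0.5000 + 0.5000
  = 1.5000 bits
H(P,Q) = -[(1/4)·log₂(1/4) + (1/2)·log₂(1/2) + (1/4)·log₂(1/4)]
  = 0.5000 + 0.5000 + 0.5000
  = 1.5000 bits

I(P;Q) = H(P) + H(Q) - H(P,Q)
  = 1.5000 + 1.5000 - 1.5000
  = 1.5000 bits

min(H(P), H(Q)) = min(1.5000, 1.5000) = 1.5000 bits
Normalized MI = 1.5000 / 1.5000 = 1.0000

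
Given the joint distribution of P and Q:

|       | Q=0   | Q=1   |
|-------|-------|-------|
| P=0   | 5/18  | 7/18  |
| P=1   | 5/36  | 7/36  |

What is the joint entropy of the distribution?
H(P,Q) = -Σ P(P,Q) log₂ P(P,Q), summed over the non-zero cells:
H(P,Q) = -[(5/18)·log₂(5/18) + (7/18)·log₂(7/18) + (5/36)·log₂(5/36) + (7/36)·log₂(7/36)]
  = 0.5133 + 0.5299 + 0.3956 + 0.4594
  = 1.8982 bits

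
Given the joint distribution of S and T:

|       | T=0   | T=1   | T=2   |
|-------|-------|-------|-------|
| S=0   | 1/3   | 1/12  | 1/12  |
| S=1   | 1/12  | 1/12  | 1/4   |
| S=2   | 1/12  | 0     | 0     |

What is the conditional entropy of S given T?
Marginal P(T) (column sums):
  P(T=0) = 1/3 + 1/12 + 1/12 = 1/2
  P(T=1) = 1/12 + 1/12 + 0 = 1/6
  P(T=2) = 1/12 + 1/4 + 0 = 1/3

H(S|T) = -Σ P(S,T)·log₂ P(S|T), where P(S|T) = P(S,T) / P(T)
  (cells with P(S,T) = 0 contribute 0)
  (S=0,T=0): P(S|T) = (1/3)/(1/2) = 2/3;  -(1/3)·log₂(2/3) = 0.1950
  (S=0,T=1): P(S|T) = (1/12)/(1/6) = 1/2;  -(1/12)·log₂(1/2) = 0.0833
  (S=0,T=2): P(S|T) = (1/12)/(1/3) = 1/4;  -(1/12)·log₂(1/4) = 0.1667
  (S=1,T=0): P(S|T) = (1/12)/(1/2) = 1/6;  -(1/12)·log₂(1/6) = 0.2154
  (S=1,T=1): P(S|T) = (1/12)/(1/6) = 1/2;  -(1/12)·log₂(1/2) = 0.0833
  (S=1,T=2): P(S|T) = (1/4)/(1/3) = 3/4;  -(1/4)·log₂(3/4) = 0.1038
  (S=2,T=0): P(S|T) = (1/12)/(1/2) = 1/6;  -(1/12)·log₂(1/6) = 0.2154
H(S|T) = 0.1950 + 0.0833 + 0.1667 + 0.2154 + 0.0833 + 0.1038 + 0.2154
  = 1.0629 bits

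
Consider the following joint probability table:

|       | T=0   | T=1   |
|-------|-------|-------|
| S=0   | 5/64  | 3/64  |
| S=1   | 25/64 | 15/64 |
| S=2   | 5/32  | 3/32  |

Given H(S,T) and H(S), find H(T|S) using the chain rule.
From the chain rule: H(S,T) = H(S) + H(T|S)
Therefore: H(T|S) = H(S,T) - H(S)

H(S,T) = -[(5/64)·log₂(5/64) + (3/64)·log₂(3/64) + (25/64)·log₂(25/64) + (15/64)·log₂(15/64) + (5/32)·log₂(5/32) + (3/32)·log₂(3/32)]
  = 0.2873 + 0.2070 + 0.5297 + 0.4906 + 0.4184 + 0.3202
  = 2.2532 bits
Marginal P(S) (row sums):
  P(S=0) = 5/64 + 3/64 = 1/8
  P(S=1) = 25/64 + 15/64 = 5/8
  P(S=2) = 5/32 + 3/32 = 1/4
H(S) = -[(1/8)·log₂(1/8) + (5/8)·log₂(5/8) + (1/4)·log₂(1/4)]
  = 0.3750 + 0.4238 + 0.5000
  = 1.2988 bits

H(T|S) = 2.2532 - 1.2988 = 0.9544 bits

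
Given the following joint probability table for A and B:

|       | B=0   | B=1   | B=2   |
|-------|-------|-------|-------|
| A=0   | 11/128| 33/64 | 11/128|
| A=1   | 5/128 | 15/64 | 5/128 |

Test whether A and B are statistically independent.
Marginal P(A) (row sums):
  P(A=0) = 11/128 + 33/64 + 11/128 = 11/16
  P(A=1) = 5/128 + 15/64 + 5/128 = 5/16
Marginal P(B) (column sums):
  P(B=0) = 11/128 + 5/128 = 1/8
  P(B=1) = 33/64 + 15/64 = 3/4
  P(B=2) = 11/128 + 5/128 = 1/8

A and B are independent iff P(A=i,B=j) = P(A=i)·P(B=j) for every cell.
  P(A=0)·P(B=0) = 11/16 × 1/8 = 11/128 = P(A=0,B=0) ✓
  P(A=0)·P(B=1) = 11/16 × 3/4 = 33/64 = P(A=0,B=1) ✓
  P(A=0)·P(B=2) = 11/16 × 1/8 = 11/128 = P(A=0,B=2) ✓
  P(A=1)·P(B=0) = 5/16 × 1/8 = 5/128 = P(A=1,B=0) ✓
  P(A=1)·P(B=1) = 5/16 × 3/4 = 15/64 = P(A=1,B=1) ✓
  P(A=1)·P(B=2) = 5/16 × 1/8 = 5/128 = P(A=1,B=2) ✓

Yes, A and B are independent: every cell factors, so I(A;B) = 0 bits.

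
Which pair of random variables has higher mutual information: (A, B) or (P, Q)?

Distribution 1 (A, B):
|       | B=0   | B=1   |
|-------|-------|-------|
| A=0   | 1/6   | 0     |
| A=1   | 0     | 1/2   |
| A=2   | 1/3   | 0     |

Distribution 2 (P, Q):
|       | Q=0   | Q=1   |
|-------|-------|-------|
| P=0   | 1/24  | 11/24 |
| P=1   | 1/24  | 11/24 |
Distribution 1 (A, B):
Marginal P(A) (row sums):
  P(A=0) = 1/6 + 0 = 1/6
  P(A=1) = 0 + 1/2 = 1/2
  P(A=2) = 1/3 + 0 = 1/3
Marginal P(B) (column sums):
  P(B=0) = 1/6 + 0 + 1/3 = 1/2
  P(B=1) = 0 + 1/2 + 0 = 1/2

H(A) = -[(1/6)·log₂(1/6) + (1/2)·log₂(1/2) + (1/3)·log₂(1/3)]
  = 0.4308 + 0.5000 + 0.5283
  = 1.4591 bits
H(B) = -[(1/2)·log₂(1/2) + (1/2)·log₂(1/2)]
  = 0.5000 + 0.5000
  = 1.0000 bits
H(A,B) = -[(1/6)·log₂(1/6) + (1/2)·log₂(1/2) + (1/3)·log₂(1/3)]
  = 0.4308 + 0.5000 + 0.5283
  = 1.4591 bits

I(A;B) = H(A) + H(B) - H(A,B)
  = 1.4591 + 1.0000 - 1.4591
  = 1.0000 bits

Distribution 2 (P, Q):
Marginal P(P) (row sums):
  P(P=0) = 1/24 + 11/24 = 1/2
  P(P=1) = 1/24 + 11/24 = 1/2
Marginal P(Q) (column sums):
  P(Q=0) = 1/24 + 1/24 = 1/12
  P(Q=1) = 11/24 + 11/24 = 11/12

H(P) = -[(1/2)·log₂(1/2) + (1/2)·log₂(1/2)]
  = 0.5000 + 0.5000
  = 1.0000 bits
H(Q) = -[(1/12)·log₂(1/12) + (11/12)·log₂(11/12)]
  = 0.2987 + 0.1151
  = 0.4138 bits
H(P,Q) = -[(1/24)·log₂(1/24) + (11/24)·log₂(11/24) + (1/24)·log₂(1/24) + (11/24)·log₂(11/24)]
  = 0.1910 + 0.5159 + 0.1910 + 0.5159
  = 1.4138 bits

I(P;Q) = H(P) + H(Q) - H(P,Q)
  = 1.0000 + 0.4138 - 1.4138
  = 0.0000 bits

I(A;B) = 1.0000 bits > I(P;Q) = 0.0000 bits, so (A, B) has the higher mutual information (stronger dependence).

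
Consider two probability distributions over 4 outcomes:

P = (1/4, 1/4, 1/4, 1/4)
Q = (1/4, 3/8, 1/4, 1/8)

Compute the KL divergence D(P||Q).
D(P||Q) = Σ P(i) log₂(P(i)/Q(i))
  i=0: (1/4) × log₂((1/4)/(1/4)) = (1/4) × log₂(1) = 0.0000
  i=1: (1/4) × log₂((1/4)/(3/8)) = (1/4) × log₂(2/3) = -0.1462
  i=2: (1/4) × log₂((1/4)/(1/4)) = (1/4) × log₂(1) = 0.0000
  i=3: (1/4) × log₂((1/4)/(1/8)) = (1/4) × log₂(2) = 0.2500
D(P||Q) = 0.0000 - 0.1462 + 0.0000 + 0.2500
  = 0.1038 bits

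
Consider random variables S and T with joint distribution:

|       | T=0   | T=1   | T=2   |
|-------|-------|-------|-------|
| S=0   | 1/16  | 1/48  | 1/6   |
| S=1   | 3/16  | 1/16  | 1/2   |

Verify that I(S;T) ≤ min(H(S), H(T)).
Marginal P(S) (row sums):
  P(S=0) = 1/16 + 1/48 + 1/6 = 1/4
  P(S=1) = 3/16 + 1/16 + 1/2 = 3/4
Marginal P(T) (column sums):
  P(T=0) = 1/16 + 3/16 = 1/4
  P(T=1) = 1/48 + 1/16 = 1/12
  P(T=2) = 1/6 + 1/2 = 2/3

H(S) = -[(1/4)·log₂(1/4) + (3/4)·log₂(3/4)]
  = 0.5000 + 0.3113
  = 0.8113 bits
H(T) = -[(1/4)·log₂(1/4) + (1/12)·log₂(1/12) + (2/3)·log₂(2/3)]
  = 0.5000 + 0.2987 + 0.3900
  = 1.1887 bits
H(S,T) = -[(1/16)·log₂(1/16) + (1/48)·log₂(1/48) + (1/6)·log₂(1/6) + (3/16)·log₂(3/16) + (1/16)·log₂(1/16) + (1/2)·log₂(1/2)]
  = 0.2500 + 0.1164 + 0.4308 + 0.4528 + 0.2500 + 0.5000
  = 2.0000 bits

I(S;T) = H(S) + H(T) - H(S,T)
  = 0.8113 + 1.1887 - 2.0000
  = 0.0000 bits

min(H(S), H(T)) = min(0.8113, 1.1887) = 0.8113 bits
Since 0.0000 ≤ 0.8113, the bound is satisfied ✓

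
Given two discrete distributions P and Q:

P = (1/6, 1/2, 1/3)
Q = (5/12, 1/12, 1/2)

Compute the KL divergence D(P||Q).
D(P||Q) = Σ P(i) log₂(P(i)/Q(i))
  i=0: (1/6) × log₂((1/6)/(5/12)) = (1/6) × log₂(2/5) = -0.2203
  i=1: (1/2) × log₂((1/2)/(1/12)) = (1/2) × log₂(6) = 1.2925
  i=2: (1/3) × log₂((1/3)/(1/2)) = (1/3) × log₂(2/3) = -0.1950
D(P||Q) = -0.2203 + 1.2925 - 0.1950
  = 0.8772 bits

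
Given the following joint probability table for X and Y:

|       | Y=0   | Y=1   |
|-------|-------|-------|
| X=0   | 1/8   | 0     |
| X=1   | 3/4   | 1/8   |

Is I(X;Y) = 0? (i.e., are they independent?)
Marginal P(X) (row sums):
  P(X=0) = 1/8 + 0 = 1/8
  P(X=1) = 3/4 + 1/8 = 7/8
Marginal P(Y) (column sums):
  P(Y=0) = 1/8 + 3/4 = 7/8
  P(Y=1) = 0 + 1/8 = 1/8

X and Y are independent iff P(X=i,Y=j) = P(X=i)·P(Y=j) for every cell.
  P(X=0)·P(Y=0) = 1/8 × 7/8 = 7/64, but P(X=0,Y=0) = 1/8 ✗

No, X and Y are not independent. Quantitatively, I(X;Y) > 0:

H(X) = -[(1/8)·log₂(1/8) + (7/8)·log₂(7/8)]
  = 0.3750 + 0.1686
  = 0.5436 bits
H(Y) = -[(7/8)·log₂(7/8) + (1/8)·log₂(1/8)]
  = 0.1686 + 0.3750
  = 0.5436 bits
H(X,Y) = -[(1/8)·log₂(1/8) + (3/4)·log₂(3/4) + (1/8)·log₂(1/8)]
  = 0.3750 + 0.3113 + 0.3750
  = 1.0613 bits
I(X;Y) = H(X) + H(Y) - H(X,Y) = 0.5436 + 0.5436 - 1.0613 = 0.0259 bits > 0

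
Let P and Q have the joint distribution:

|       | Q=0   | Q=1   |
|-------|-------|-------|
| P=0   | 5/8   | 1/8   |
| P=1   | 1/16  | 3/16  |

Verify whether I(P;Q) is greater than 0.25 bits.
Marginal P(P) (row sums):
  P(P=0) = 5/8 + 1/8 = 3/4
  P(P=1) = 1/16 + 3/16 = 1/4
Marginal P(Q) (column sums):
  P(Q=0) = 5/8 + 1/16 = 11/16
  P(Q=1) = 1/8 + 3/16 = 5/16

H(P) = -[(3/4)·log₂(3/4) + (1/4)·log₂(1/4)]
  = 0.3113 + 0.5000
  = 0.8113 bits
H(Q) = -[(11/16)·log₂(11/16) + (5/16)·log₂(5/16)]
  = 0.3716 + 0.5244
  = 0.8960 bits
H(P,Q) = -[(5/8)·log₂(5/8) + (1/8)·log₂(1/8) + (1/16)·log₂(1/16) + (3/16)·log₂(3/16)]
  = 0.4238 + 0.3750 + 0.2500 + 0.4528
  = 1.5016 bits

I(P;Q) = H(P) + H(Q) - H(P,Q)
  = 0.8113 + 0.8960 - 1.5016
  = 0.2057 bits

No. I(P;Q) = 0.2057 bits, which is ≤ 0.25 bits.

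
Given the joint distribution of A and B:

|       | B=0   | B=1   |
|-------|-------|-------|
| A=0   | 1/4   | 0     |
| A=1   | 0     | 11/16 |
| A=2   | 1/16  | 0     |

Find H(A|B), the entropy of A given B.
Marginal P(B) (column sums):
  P(B=0) = 1/4 + 0 + 1/16 = 5/16
  P(B=1) = 0 + 11/16 + 0 = 11/16

H(A|B) = -Σ P(A,B)·log₂ P(A|B), where P(A|B) = P(A,B) / P(B)
  (cells with P(A,B) = 0 contribute 0)
  (A=0,B=0): P(A|B) = (1/4)/(5/16) = 4/5;  -(1/4)·log₂(4/5) = 0.0805
  (A=1,B=1): P(A|B) = (11/16)/(11/16) = 1;  -(11/16)·log₂(1) = 0.0000
  (A=2,B=0): P(A|B) = (1/16)/(5/16) = 1/5;  -(1/16)·log₂(1/5) = 0.1451
H(A|B) = 0.0805 + 0.0000 + 0.1451
  = 0.2256 bits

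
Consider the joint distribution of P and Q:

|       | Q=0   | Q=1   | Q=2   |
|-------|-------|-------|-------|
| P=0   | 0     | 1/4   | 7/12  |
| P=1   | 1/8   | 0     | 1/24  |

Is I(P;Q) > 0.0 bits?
Marginal P(P) (row sums):
  P(P=0) = 0 + 1/4 + 7/12 = 5/6
  P(P=1) = 1/8 + 0 + 1/24 = 1/6
Marginal P(Q) (column sums):
  P(Q=0) = 0 + 1/8 = 1/8
  P(Q=1) = 1/4 + 0 = 1/4
  P(Q=2) = 7/12 + 1/24 = 5/8

H(P) = -[(5/6)·log₂(5/6) + (1/6)·log₂(1/6)]
  = 0.2192 + 0.4308
  = 0.6500 bits
H(Q) = -[(1/8)·log₂(1/8) + (1/4)·log₂(1/4) + (5/8)·log₂(5/8)]
  = 0.3750 + 0.5000 + 0.4238
  = 1.2988 bits
H(P,Q) = -[(1/4)·log₂(1/4) + (7/12)·log₂(7/12) + (1/8)·log₂(1/8) + (1/24)·log₂(1/24)]
  = 0.5000 + 0.4536 + 0.3750 + 0.1910
  = 1.5196 bits

I(P;Q) = H(P) + H(Q) - H(P,Q)
  = 0.6500 + 1.2988 - 1.5196
  = 0.4292 bits

Yes. I(P;Q) = 0.4292 bits, which is > 0.0 bits.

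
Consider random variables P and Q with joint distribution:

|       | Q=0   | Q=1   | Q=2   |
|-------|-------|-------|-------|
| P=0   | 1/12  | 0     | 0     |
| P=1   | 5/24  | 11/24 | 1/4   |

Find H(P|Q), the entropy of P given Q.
Marginal P(Q) (column sums):
  P(Q=0) = 1/12 + 5/24 = 7/24
  P(Q=1) = 0 + 11/24 = 11/24
  P(Q=2) = 0 + 1/4 = 1/4

H(P|Q) = -Σ P(P,Q)·log₂ P(P|Q), where P(P|Q) = P(P,Q) / P(Q)
  (cells with P(P,Q) = 0 contribute 0)
  (P=0,Q=0): P(P|Q) = (1/12)/(7/24) = 2/7;  -(1/12)·log₂(2/7) = 0.1506
  (P=1,Q=0): P(P|Q) = (5/24)/(7/24) = 5/7;  -(5/24)·log₂(5/7) = 0.1011
  (P=1,Q=1): P(P|Q) = (11/24)/(11/24) = 1;  -(11/24)·log₂(1) = 0.0000
  (P=1,Q=2): P(P|Q) = (1/4)/(1/4) = 1;  -(1/4)·log₂(1) = 0.0000
H(P|Q) = 0.1506 + 0.1011 + 0.0000 + 0.0000
  = 0.2517 bits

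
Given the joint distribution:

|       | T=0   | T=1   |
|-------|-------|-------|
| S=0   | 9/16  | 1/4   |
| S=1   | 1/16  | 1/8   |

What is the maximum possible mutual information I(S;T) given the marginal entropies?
The upper bound on mutual information is I(S;T) ≤ min(H(S), H(T)).

Marginal P(S) (row sums):
  P(S=0) = 9/16 + 1/4 = 13/16
  P(S=1) = 1/16 + 1/8 = 3/16
Marginal P(T) (column sums):
  P(T=0) = 9/16 + 1/16 = 5/8
  P(T=1) = 1/4 + 1/8 = 3/8

H(S) = -[(13/16)·log₂(13/16) + (3/16)·log₂(3/16)]
  = 0.2434 + 0.4528
  = 0.6962 bits
H(T) = -[(5/8)·log₂(5/8) + (3/8)·log₂(3/8)]
  = 0.4238 + 0.5306
  = 0.9544 bits

Maximum possible I(S;T) = min(0.6962, 0.9544) = 0.6962 bits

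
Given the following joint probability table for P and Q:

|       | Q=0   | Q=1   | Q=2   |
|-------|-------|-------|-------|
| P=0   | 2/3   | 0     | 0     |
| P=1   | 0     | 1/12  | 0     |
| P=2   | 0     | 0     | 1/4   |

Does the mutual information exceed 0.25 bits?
Marginal P(P) (row sums):
  P(P=0) = 2/3 + 0 + 0 = 2/3
  P(P=1) = 0 + 1/12 + 0 = 1/12
  P(P=2) = 0 + 0 + 1/4 = 1/4
Marginal P(Q) (column sums):
  P(Q=0) = 2/3 + 0 + 0 = 2/3
  P(Q=1) = 0 + 1/12 + 0 = 1/12
  P(Q=2) = 0 + 0 + 1/4 = 1/4

H(P) = -[(2/3)·log₂(2/3) + (1/12)·log₂(1/12) + (1/4)·log₂(1/4)]
  = 0.3900 + 0.2987 + 0.5000
  = 1.1887 bits
H(Q) = -[(2/3)·log₂(2/3) + (1/12)·log₂(1/12) + (1/4)·log₂(1/4)]
  = 0.3900 + 0.2987 + 0.5000
  = 1.1887 bits
H(P,Q) = -[(2/3)·log₂(2/3) + (1/12)·log₂(1/12) + (1/4)·log₂(1/4)]
  = 0.3900 + 0.2987 + 0.5000
  = 1.1887 bits

I(P;Q) = H(P) + H(Q) - H(P,Q)
  = 1.1887 + 1.1887 - 1.1887
  = 1.1887 bits

Yes. I(P;Q) = 1.1887 bits, which is > 0.25 bits.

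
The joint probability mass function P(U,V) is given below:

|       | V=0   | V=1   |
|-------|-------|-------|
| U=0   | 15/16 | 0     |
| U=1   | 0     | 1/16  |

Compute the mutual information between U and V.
Marginal P(U) (row sums):
  P(U=0) = 15/16 + 0 = 15/16
  P(U=1) = 0 + 1/16 = 1/16
Marginal P(V) (column sums):
  P(V=0) = 15/16 + 0 = 15/16
  P(V=1) = 0 + 1/16 = 1/16

H(U) = -[(15/16)·log₂(15/16) + (1/16)·log₂(1/16)]
  = 0.0873 + 0.2500
  = 0.3373 bits
H(V) = -[(15/16)·log₂(15/16) + (1/16)·log₂(1/16)]
  = 0.0873 + 0.2500
  = 0.3373 bits
H(U,V) = -[(15/16)·log₂(15/16) + (1/16)·log₂(1/16)]
  = 0.0873 + 0.2500
  = 0.3373 bits

I(U;V) = H(U) + H(V) - H(U,V)
  = 0.3373 + 0.3373 - 0.3373
  = 0.3373 bits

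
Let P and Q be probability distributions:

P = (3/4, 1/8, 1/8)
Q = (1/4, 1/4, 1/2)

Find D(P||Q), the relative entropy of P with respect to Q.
D(P||Q) = Σ P(i) log₂(P(i)/Q(i))
  i=0: (3/4) × log₂((3/4)/(1/4)) = (3/4) × log₂(3) = 1.1887
  i=1: (1/8) × log₂((1/8)/(1/4)) = (1/8) × log₂(1/2) = -0.1250
  i=2: (1/8) × log₂((1/8)/(1/2)) = (1/8) × log₂(1/4) = -0.2500
D(P||Q) = 1.1887 - 0.1250 - 0.2500
  = 0.8137 bits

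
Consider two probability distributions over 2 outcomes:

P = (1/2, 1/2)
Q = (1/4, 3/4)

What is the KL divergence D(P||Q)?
D(P||Q) = Σ P(i) log₂(P(i)/Q(i))
  i=0: (1/2) × log₂((1/2)/(1/4)) = (1/2) × log₂(2) = 0.5000
  i=1: (1/2) × log₂((1/2)/(3/4)) = (1/2) × log₂(2/3) = -0.2925
D(P||Q) = 0.5000 - 0.2925
  = 0.2075 bits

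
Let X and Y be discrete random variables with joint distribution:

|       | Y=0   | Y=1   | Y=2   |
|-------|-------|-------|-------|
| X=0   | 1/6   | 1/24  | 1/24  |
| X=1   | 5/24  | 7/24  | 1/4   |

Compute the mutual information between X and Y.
Marginal P(X) (row sums):
  P(X=0) = 1/6 + 1/24 + 1/24 = 1/4
  P(X=1) = 5/24 + 7/24 + 1/4 = 3/4
Marginal P(Y) (column sums):
  P(Y=0) = 1/6 + 5/24 = 3/8
  P(Y=1) = 1/24 + 7/24 = 1/3
  P(Y=2) = 1/24 + 1/4 = 7/24

H(X) = -[(1/4)·log₂(1/4) + (3/4)·log₂(3/4)]
  = 0.5000 + 0.3113
  = 0.8113 bits
H(Y) = -[(3/8)·log₂(3/8) + (1/3)·log₂(1/3) + (7/24)·log₂(7/24)]
  = 0.5306 + 0.5283 + 0.5185
  = 1.5774 bits
H(X,Y) = -[(1/6)·log₂(1/6) + (1/24)·log₂(1/24) + (1/24)·log₂(1/24) + (5/24)·log₂(5/24) + (7/24)·log₂(7/24) + (1/4)·log₂(1/4)]
  = 0.4308 + 0.1910 + 0.1910 + 0.4715 + 0.5185 + 0.5000
  = 2.3028 bits

I(X;Y) = H(X) + H(Y) - H(X,Y)
  = 0.8113 + 1.5774 - 2.3028
  = 0.0859 bits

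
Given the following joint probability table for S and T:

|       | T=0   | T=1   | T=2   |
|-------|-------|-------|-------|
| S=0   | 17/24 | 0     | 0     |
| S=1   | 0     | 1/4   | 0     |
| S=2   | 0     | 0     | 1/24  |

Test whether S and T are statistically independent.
Marginal P(S) (row sums):
  P(S=0) = 17/24 + 0 + 0 = 17/24
  P(S=1) = 0 + 1/4 + 0 = 1/4
  P(S=2) = 0 + 0 + 1/24 = 1/24
Marginal P(T) (column sums):
  P(T=0) = 17/24 + 0 + 0 = 17/24
  P(T=1) = 0 + 1/4 + 0 = 1/4
  P(T=2) = 0 + 0 + 1/24 = 1/24

S and T are independent iff P(S=i,T=j) = P(S=i)·P(T=j) for every cell.
  P(S=0)·P(T=0) = 17/24 × 17/24 = 289/576, but P(S=0,T=0) = 17/24 ✗

No, S and T are not independent. Quantitatively, I(S;T) > 0:

H(S) = -[(17/24)·log₂(17/24) + (1/4)·log₂(1/4) + (1/24)·log₂(1/24)]
  = 0.3524 + 0.5000 + 0.1910
  = 1.0434 bits
H(T) = -[(17/24)·log₂(17/24) + (1/4)·log₂(1/4) + (1/24)·log₂(1/24)]
  = 0.3524 + 0.5000 + 0.1910
  = 1.0434 bits
H(S,T) = -[(17/24)·log₂(17/24) + (1/4)·log₂(1/4) + (1/24)·log₂(1/24)]
  = 0.3524 + 0.5000 + 0.1910
  = 1.0434 bits
I(S;T) = H(S) + H(T) - H(S,T) = 1.0434 + 1.0434 - 1.0434 = 1.0434 bits > 0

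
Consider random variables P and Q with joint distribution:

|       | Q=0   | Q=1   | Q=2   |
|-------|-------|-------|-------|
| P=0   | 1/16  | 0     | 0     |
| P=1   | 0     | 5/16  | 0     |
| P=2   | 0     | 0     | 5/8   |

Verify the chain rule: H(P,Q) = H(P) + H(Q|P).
Left side:
H(P,Q) = -[(1/16)·log₂(1/16) + (5/16)·log₂(5/16) + (5/8)·log₂(5/8)]
  = 0.2500 + 0.5244 + 0.4238
  = 1.1982 bits

Right side:
Marginal P(P) (row sums):
  P(P=0) = 1/16 + 0 + 0 = 1/16
  P(P=1) = 0 + 5/16 + 0 = 5/16
  P(P=2) = 0 + 0 + 5/8 = 5/8
H(P) = -[(1/16)·log₂(1/16) + (5/16)·log₂(5/16) + (5/8)·log₂(5/8)]
  = 0.2500 + 0.5244 + 0.4238
  = 1.1982 bits
H(Q|P) = -Σ P(P,Q)·log₂ P(Q|P), where P(Q|P) = P(P,Q) / P(P)
  (cells with P(P,Q) = 0 contribute 0)
  (P=0,Q=0): P(Q|P) = (1/16)/(1/16) = 1;  -(1/16)·log₂(1) = 0.0000
  (P=1,Q=1): P(Q|P) = (5/16)/(5/16) = 1;  -(5/16)·log₂(1) = 0.0000
  (P=2,Q=2): P(Q|P) = (5/8)/(5/8) = 1;  -(5/8)·log₂(1) = 0.0000
H(Q|P) = 0.0000 + 0.0000 + 0.0000
  = 0.0000 bits
H(P) + H(Q|P) = 1.1982 + 0.0000 = 1.1982 bits

Both sides equal 1.1982 bits, so the chain rule holds ✓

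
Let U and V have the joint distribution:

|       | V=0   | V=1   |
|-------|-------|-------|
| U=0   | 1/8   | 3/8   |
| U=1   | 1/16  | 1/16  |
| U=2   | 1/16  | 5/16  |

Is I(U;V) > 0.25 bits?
Marginal P(U) (row sums):
  P(U=0) = 1/8 + 3/8 = 1/2
  P(U=1) = 1/16 + 1/16 = 1/8
  P(U=2) = 1/16 + 5/16 = 3/8
Marginal P(V) (column sums):
  P(V=0) = 1/8 + 1/16 + 1/16 = 1/4
  P(V=1) = 3/8 + 1/16 + 5/16 = 3/4

H(U) = -[(1/2)·log₂(1/2) + (1/8)·log₂(1/8) + (3/8)·log₂(3/8)]
  = 0.5000 + 0.3750 + 0.5306
  = 1.4056 bits
H(V) = -[(1/4)·log₂(1/4) + (3/4)·log₂(3/4)]
  = 0.5000 + 0.3113
  = 0.8113 bits
H(U,V) = -[(1/8)·log₂(1/8) + (3/8)·log₂(3/8) + (1/16)·log₂(1/16) + (1/16)·log₂(1/16) + (1/16)·log₂(1/16) + (5/16)·log₂(5/16)]
  = 0.3750 + 0.5306 + 0.2500 + 0.2500 + 0.2500 + 0.5244
  = 2.1800 bits

I(U;V) = H(U) + H(V) - H(U,V)
  = 1.4056 + 0.8113 - 2.1800
  = 0.0369 bits

No. I(U;V) = 0.0369 bits, which is ≤ 0.25 bits.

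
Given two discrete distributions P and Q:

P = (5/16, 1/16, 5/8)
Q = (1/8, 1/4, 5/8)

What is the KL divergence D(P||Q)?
D(P||Q) = Σ P(i) log₂(P(i)/Q(i))
  i=0: (5/16) × log₂((5/16)/(1/8)) = (5/16) × log₂(5/2) = 0.4131
  i=1: (1/16) × log₂((1/16)/(1/4)) = (1/16) × log₂(1/4) = -0.1250
  i=2: (5/8) × log₂((5/8)/(5/8)) = (5/8) × log₂(1) = 0.0000
D(P||Q) = 0.4131 - 0.1250 + 0.0000
  = 0.2881 bits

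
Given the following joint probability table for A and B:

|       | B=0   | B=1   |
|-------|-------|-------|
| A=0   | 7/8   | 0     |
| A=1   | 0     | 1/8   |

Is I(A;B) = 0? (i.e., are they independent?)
Marginal P(A) (row sums):
  P(A=0) = 7/8 + 0 = 7/8
  P(A=1) = 0 + 1/8 = 1/8
Marginal P(B) (column sums):
  P(B=0) = 7/8 + 0 = 7/8
  P(B=1) = 0 + 1/8 = 1/8

A and B are independent iff P(A=i,B=j) = P(A=i)·P(B=j) for every cell.
  P(A=0)·P(B=0) = 7/8 × 7/8 = 49/64, but P(A=0,B=0) = 7/8 ✗

No, A and B are not independent. Quantitatively, I(A;B) > 0:

H(A) = -[(7/8)·log₂(7/8) + (1/8)·log₂(1/8)]
  = 0.1686 + 0.3750
  = 0.5436 bits
H(B) = -[(7/8)·log₂(7/8) + (1/8)·log₂(1/8)]
  = 0.1686 + 0.3750
  = 0.5436 bits
H(A,B) = -[(7/8)·log₂(7/8) + (1/8)·log₂(1/8)]
  = 0.1686 + 0.3750
  = 0.5436 bits
I(A;B) = H(A) + H(B) - H(A,B) = 0.5436 + 0.5436 - 0.5436 = 0.5436 bits > 0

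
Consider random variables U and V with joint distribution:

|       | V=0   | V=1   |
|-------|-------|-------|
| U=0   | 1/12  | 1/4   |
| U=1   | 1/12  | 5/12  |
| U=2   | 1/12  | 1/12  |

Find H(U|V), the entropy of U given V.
Marginal P(V) (column sums):
  P(V=0) = 1/12 + 1/12 + 1/12 = 1/4
  P(V=1) = 1/4 + 5/12 + 1/12 = 3/4

H(U|V) = -Σ P(U,V)·log₂ P(U|V), where P(U|V) = P(U,V) / P(V)
  (U=0,V=0): P(U|V) = (1/12)/(1/4) = 1/3;  -(1/12)·log₂(1/3) = 0.1321
  (U=0,V=1): P(U|V) = (1/4)/(3/4) = 1/3;  -(1/4)·log₂(1/3) = 0.3962
  (U=1,V=0): P(U|V) = (1/12)/(1/4) = 1/3;  -(1/12)·log₂(1/3) = 0.1321
  (U=1,V=1): P(U|V) = (5/12)/(3/4) = 5/9;  -(5/12)·log₂(5/9) = 0.3533
  (U=2,V=0): P(U|V) = (1/12)/(1/4) = 1/3;  -(1/12)·log₂(1/3) = 0.1321
  (U=2,V=1): P(U|V) = (1/12)/(3/4) = 1/9;  -(1/12)·log₂(1/9) = 0.2642
H(U|V) = 0.1321 + 0.3962 + 0.1321 + 0.3533 + 0.1321 + 0.2642
  = 1.4100 bits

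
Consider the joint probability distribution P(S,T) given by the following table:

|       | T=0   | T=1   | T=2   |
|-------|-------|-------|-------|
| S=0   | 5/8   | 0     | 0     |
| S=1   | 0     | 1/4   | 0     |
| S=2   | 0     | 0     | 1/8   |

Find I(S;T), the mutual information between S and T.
Marginal P(S) (row sums):
  P(S=0) = 5/8 + 0 + 0 = 5/8
  P(S=1) = 0 + 1/4 + 0 = 1/4
  P(S=2) = 0 + 0 + 1/8 = 1/8
Marginal P(T) (column sums):
  P(T=0) = 5/8 + 0 + 0 = 5/8
  P(T=1) = 0 + 1/4 + 0 = 1/4
  P(T=2) = 0 + 0 + 1/8 = 1/8

H(S) = -[(5/8)·log₂(5/8) + (1/4)·log₂(1/4) + (1/8)·log₂(1/8)]
  = 0.4238 + 0.5000 + 0.3750
  = 1.2988 bits
H(T) = -[(5/8)·log₂(5/8) + (1/4)·log₂(1/4) + (1/8)·log₂(1/8)]
  = 0.4238 + 0.5000 + 0.3750
  = 1.2988 bits
H(S,T) = -[(5/8)·log₂(5/8) + (1/4)·log₂(1/4) + (1/8)·log₂(1/8)]
  = 0.4238 + 0.5000 + 0.3750
  = 1.2988 bits

I(S;T) = H(S) + H(T) - H(S,T)
  = 1.2988 + 1.2988 - 1.2988
  = 1.2988 bits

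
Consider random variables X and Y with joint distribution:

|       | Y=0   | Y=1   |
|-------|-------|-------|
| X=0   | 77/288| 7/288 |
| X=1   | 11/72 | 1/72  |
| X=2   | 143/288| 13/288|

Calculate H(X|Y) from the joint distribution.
Marginal P(Y) (column sums):
  P(Y=0) = 77/288 + 11/72 + 143/288 = 11/12
  P(Y=1) = 7/288 + 1/72 + 13/288 = 1/12

H(X|Y) = -Σ P(X,Y)·log₂ P(X|Y), where P(X|Y) = P(X,Y) / P(Y)
  (X=0,Y=0): P(X|Y) = (77/288)/(11/12) = 7/24;  -(77/288)·log₂(7/24) = 0.4753
  (X=0,Y=1): P(X|Y) = (7/288)/(1/12) = 7/24;  -(7/288)·log₂(7/24) = 0.0432
  (X=1,Y=0): P(X|Y) = (11/72)/(11/12) = 1/6;  -(11/72)·log₂(1/6) = 0.3949
  (X=1,Y=1): P(X|Y) = (1/72)/(1/12) = 1/6;  -(1/72)·log₂(1/6) = 0.0359
  (X=2,Y=0): P(X|Y) = (143/288)/(11/12) = 13/24;  -(143/288)·log₂(13/24) = 0.4392
  (X=2,Y=1): P(X|Y) = (13/288)/(1/12) = 13/24;  -(13/288)·log₂(13/24) = 0.0399
H(X|Y) = 0.4753 + 0.0432 + 0.3949 + 0.0359 + 0.4392 + 0.0399
  = 1.4284 bits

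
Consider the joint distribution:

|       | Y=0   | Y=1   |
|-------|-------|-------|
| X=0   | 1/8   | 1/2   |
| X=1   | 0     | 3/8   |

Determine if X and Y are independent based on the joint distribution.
Marginal P(X) (row sums):
  P(X=0) = 1/8 + 1/2 = 5/8
  P(X=1) = 0 + 3/8 = 3/8
Marginal P(Y) (column sums):
  P(Y=0) = 1/8 + 0 = 1/8
  P(Y=1) = 1/2 + 3/8 = 7/8

X and Y are independent iff P(X=i,Y=j) = P(X=i)·P(Y=j) for every cell.
  P(X=0)·P(Y=0) = 5/8 × 1/8 = 5/64, but P(X=0,Y=0) = 1/8 ✗

No, X and Y are not independent. Quantitatively, I(X;Y) > 0:

H(X) = -[(5/8)·log₂(5/8) + (3/8)·log₂(3/8)]
  = 0.4238 + 0.5306
  = 0.9544 bits
H(Y) = -[(1/8)·log₂(1/8) + (7/8)·log₂(7/8)]
  = 0.3750 + 0.1686
  = 0.5436 bits
H(X,Y) = -[(1/8)·log₂(1/8) + (1/2)·log₂(1/2) + (3/8)·log₂(3/8)]
  = 0.3750 + 0.5000 + 0.5306
  = 1.4056 bits
I(X;Y) = H(X) + H(Y) - H(X,Y) = 0.9544 + 0.5436 - 1.4056 = 0.0924 bits > 0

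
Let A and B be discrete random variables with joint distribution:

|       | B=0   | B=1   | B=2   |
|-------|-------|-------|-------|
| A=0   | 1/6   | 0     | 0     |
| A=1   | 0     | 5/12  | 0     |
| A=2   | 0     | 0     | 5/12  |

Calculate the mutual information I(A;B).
Marginal P(A) (row sums):
  P(A=0) = 1/6 + 0 + 0 = 1/6
  P(A=1) = 0 + 5/12 + 0 = 5/12
  P(A=2) = 0 + 0 + 5/12 = 5/12
Marginal P(B) (column sums):
  P(B=0) = 1/6 + 0 + 0 = 1/6
  P(B=1) = 0 + 5/12 + 0 = 5/12
  P(B=2) = 0 + 0 + 5/12 = 5/12

H(A) = -[(1/6)·log₂(1/6) + (5/12)·log₂(5/12) + (5/12)·log₂(5/12)]
  = 0.4308 + 0.5263 + 0.5263
  = 1.4834 bits
H(B) = -[(1/6)·log₂(1/6) + (5/12)·log₂(5/12) + (5/12)·log₂(5/12)]
  = 0.4308 + 0.5263 + 0.5263
  = 1.4834 bits
H(A,B) = -[(1/6)·log₂(1/6) + (5/12)·log₂(5/12) + (5/12)·log₂(5/12)]
  = 0.4308 + 0.5263 + 0.5263
  = 1.4834 bits

I(A;B) = H(A) + H(B) - H(A,B)
  = 1.4834 + 1.4834 - 1.4834
  = 1.4834 bits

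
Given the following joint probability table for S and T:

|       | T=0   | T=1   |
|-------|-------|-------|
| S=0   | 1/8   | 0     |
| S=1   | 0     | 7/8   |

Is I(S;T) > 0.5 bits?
Marginal P(S) (row sums):
  P(S=0) = 1/8 + 0 = 1/8
  P(S=1) = 0 + 7/8 = 7/8
Marginal P(T) (column sums):
  P(T=0) = 1/8 + 0 = 1/8
  P(T=1) = 0 + 7/8 = 7/8

H(S) = -[(1/8)·log₂(1/8) + (7/8)·log₂(7/8)]
  = 0.3750 + 0.1686
  = 0.5436 bits
H(T) = -[(1/8)·log₂(1/8) + (7/8)·log₂(7/8)]
  = 0.3750 + 0.1686
  = 0.5436 bits
H(S,T) = -[(1/8)·log₂(1/8) + (7/8)·log₂(7/8)]
  = 0.3750 + 0.1686
  = 0.5436 bits

I(S;T) = H(S) + H(T) - H(S,T)
  = 0.5436 + 0.5436 - 0.5436
  = 0.5436 bits

Yes. I(S;T) = 0.5436 bits, which is > 0.5 bits.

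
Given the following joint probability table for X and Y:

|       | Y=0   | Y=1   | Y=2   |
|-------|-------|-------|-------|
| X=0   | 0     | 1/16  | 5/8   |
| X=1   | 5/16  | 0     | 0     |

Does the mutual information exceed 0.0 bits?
Marginal P(X) (row sums):
  P(X=0) = 0 + 1/16 + 5/8 = 11/16
  P(X=1) = 5/16 + 0 + 0 = 5/16
Marginal P(Y) (column sums):
  P(Y=0) = 0 + 5/16 = 5/16
  P(Y=1) = 1/16 + 0 = 1/16
  P(Y=2) = 5/8 + 0 = 5/8

H(X) = -[(11/16)·log₂(11/16) + (5/16)·log₂(5/16)]
  = 0.3716 + 0.5244
  = 0.8960 bits
H(Y) = -[(5/16)·log₂(5/16) + (1/16)·log₂(1/16) + (5/8)·log₂(5/8)]
  = 0.5244 + 0.2500 + 0.4238
  = 1.1982 bits
H(X,Y) = -[(1/16)·log₂(1/16) + (5/8)·log₂(5/8) + (5/16)·log₂(5/16)]
  = 0.2500 + 0.4238 + 0.5244
  = 1.1982 bits

I(X;Y) = H(X) + H(Y) - H(X,Y)
  = 0.8960 + 1.1982 - 1.1982
  = 0.8960 bits

Yes. I(X;Y) = 0.8960 bits, which is > 0.0 bits.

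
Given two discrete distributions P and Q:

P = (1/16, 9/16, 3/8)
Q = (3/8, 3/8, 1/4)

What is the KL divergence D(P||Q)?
D(P||Q) = Σ P(i) log₂(P(i)/Q(i))
  i=0: (1/16) × log₂((1/16)/(3/8)) = (1/16) × log₂(1/6) = -0.1616
  i=1: (9/16) × log₂((9/16)/(3/8)) = (9/16) × log₂(3/2) = 0.3290
  i=2: (3/8) × log₂((3/8)/(1/4)) = (3/8) × log₂(3/2) = 0.2194
D(P||Q) = -0.1616 + 0.3290 + 0.2194
  = 0.3868 bits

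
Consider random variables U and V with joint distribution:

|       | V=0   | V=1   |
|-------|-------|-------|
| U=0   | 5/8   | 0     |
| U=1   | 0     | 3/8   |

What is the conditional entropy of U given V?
Marginal P(V) (column sums):
  P(V=0) = 5/8 + 0 = 5/8
  P(V=1) = 0 + 3/8 = 3/8

H(U|V) = -Σ P(U,V)·log₂ P(U|V), where P(U|V) = P(U,V) / P(V)
  (cells with P(U,V) = 0 contribute 0)
  (U=0,V=0): P(U|V) = (5/8)/(5/8) = 1;  -(5/8)·log₂(1) = 0.0000
  (U=1,V=1): P(U|V) = (3/8)/(3/8) = 1;  -(3/8)·log₂(1) = 0.0000
H(U|V) = 0.0000 + 0.0000
  = 0.0000 bits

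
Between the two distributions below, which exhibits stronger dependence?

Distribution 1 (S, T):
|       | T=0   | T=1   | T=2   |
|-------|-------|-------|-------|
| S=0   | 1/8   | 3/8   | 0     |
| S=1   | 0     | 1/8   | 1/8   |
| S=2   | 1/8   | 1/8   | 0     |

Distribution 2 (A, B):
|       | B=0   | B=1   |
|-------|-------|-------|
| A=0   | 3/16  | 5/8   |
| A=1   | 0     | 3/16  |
Distribution 1 (S, T):
Marginal P(S) (row sums):
  P(S=0) = 1/8 + 3/8 + 0 = 1/2
  P(S=1) = 0 + 1/8 + 1/8 = 1/4
  P(S=2) = 1/8 + 1/8 + 0 = 1/4
Marginal P(T) (column sums):
  P(T=0) = 1/8 + 0 + 1/8 = 1/4
  P(T=1) = 3/8 + 1/8 + 1/8 = 5/8
  P(T=2) = 0 + 1/8 + 0 = 1/8

H(S) = -[(1/2)·log₂(1/2) + (1/4)·log₂(1/4) + (1/4)·log₂(1/4)]
  = 0.5000 + 0.5000 + 0.5000
  = 1.5000 bits
H(T) = -[(1/4)·log₂(1/4) + (5/8)·log₂(5/8) + (1/8)·log₂(1/8)]
  = 0.5000 + 0.4238 + 0.3750
  = 1.2988 bits
H(S,T) = -[(1/8)·log₂(1/8) + (3/8)·log₂(3/8) + (1/8)·log₂(1/8) + (1/8)·log₂(1/8) + (1/8)·log₂(1/8) + (1/8)·log₂(1/8)]
  = 0.3750 + 0.5306 + 0.3750 + 0.3750 + 0.3750 + 0.3750
  = 2.4056 bits

I(S;T) = H(S) + H(T) - H(S,T)
  = 1.5000 + 1.2988 - 2.4056
  = 0.3932 bits

Distribution 2 (A, B):
Marginal P(A) (row sums):
  P(A=0) = 3/16 + 5/8 = 13/16
  P(A=1) = 0 + 3/16 = 3/16
Marginal P(B) (column sums):
  P(B=0) = 3/16 + 0 = 3/16
  P(B=1) = 5/8 + 3/16 = 13/16

H(A) = -[(13/16)·log₂(13/16) + (3/16)·log₂(3/16)]
  = 0.2434 + 0.4528
  = 0.6962 bits
H(B) = -[(3/16)·log₂(3/16) + (13/16)·log₂(13/16)]
  = 0.4528 + 0.2434
  = 0.6962 bits
H(A,B) = -[(3/16)·log₂(3/16) + (5/8)·log₂(5/8) + (3/16)·log₂(3/16)]
  = 0.4528 + 0.4238 + 0.4528
  = 1.3294 bits

I(A;B) = H(A) + H(B) - H(A,B)
  = 0.6962 + 0.6962 - 1.3294
  = 0.0630 bits

I(S;T) = 0.3932 bits > I(A;B) = 0.0630 bits, so (S, T) has the higher mutual information (stronger dependence).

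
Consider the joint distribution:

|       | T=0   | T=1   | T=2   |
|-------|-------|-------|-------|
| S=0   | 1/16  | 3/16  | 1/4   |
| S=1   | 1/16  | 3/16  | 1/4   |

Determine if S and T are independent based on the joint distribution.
Marginal P(S) (row sums):
  P(S=0) = 1/16 + 3/16 + 1/4 = 1/2
  P(S=1) = 1/16 + 3/16 + 1/4 = 1/2
Marginal P(T) (column sums):
  P(T=0) = 1/16 + 1/16 = 1/8
  P(T=1) = 3/16 + 3/16 = 3/8
  P(T=2) = 1/4 + 1/4 = 1/2

S and T are independent iff P(S=i,T=j) = P(S=i)·P(T=j) for every cell.
  P(S=0)·P(T=0) = 1/2 × 1/8 = 1/16 = P(S=0,T=0) ✓
  P(S=0)·P(T=1) = 1/2 × 3/8 = 3/16 = P(S=0,T=1) ✓
  P(S=0)·P(T=2) = 1/2 × 1/2 = 1/4 = P(S=0,T=2) ✓
  P(S=1)·P(T=0) = 1/2 × 1/8 = 1/16 = P(S=1,T=0) ✓
  P(S=1)·P(T=1) = 1/2 × 3/8 = 3/16 = P(S=1,T=1) ✓
  P(S=1)·P(T=2) = 1/2 × 1/2 = 1/4 = P(S=1,T=2) ✓

Yes, S and T are independent: every cell factors, so I(S;T) = 0 bits.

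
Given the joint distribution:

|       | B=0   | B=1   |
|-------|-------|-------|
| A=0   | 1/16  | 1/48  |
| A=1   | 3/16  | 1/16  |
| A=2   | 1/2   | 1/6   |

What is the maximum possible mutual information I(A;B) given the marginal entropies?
The upper bound on mutual information is I(A;B) ≤ min(H(A), H(B)).

Marginal P(A) (row sums):
  P(A=0) = 1/16 + 1/48 = 1/12
  P(A=1) = 3/16 + 1/16 = 1/4
  P(A=2) = 1/2 + 1/6 = 2/3
Marginal P(B) (column sums):
  P(B=0) = 1/16 + 3/16 + 1/2 = 3/4
  P(B=1) = 1/48 + 1/16 + 1/6 = 1/4

H(A) = -[(1/12)·log₂(1/12) + (1/4)·log₂(1/4) + (2/3)·log₂(2/3)]
  = 0.2987 + 0.5000 + 0.3900
  = 1.1887 bits
H(B) = -[(3/4)·log₂(3/4) + (1/4)·log₂(1/4)]
  = 0.3113 + 0.5000
  = 0.8113 bits

Maximum possible I(A;B) = min(1.1887, 0.8113) = 0.8113 bits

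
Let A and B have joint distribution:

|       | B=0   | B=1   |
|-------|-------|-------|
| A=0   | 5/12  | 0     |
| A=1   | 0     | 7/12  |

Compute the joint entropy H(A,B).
H(A,B) = -Σ P(A,B) log₂ P(A,B), summed over the non-zero cells:
H(A,B) = -[(5/12)·log₂(5/12) + (7/12)·log₂(7/12)]
  = 0.5263 + 0.4536
  = 0.9799 bits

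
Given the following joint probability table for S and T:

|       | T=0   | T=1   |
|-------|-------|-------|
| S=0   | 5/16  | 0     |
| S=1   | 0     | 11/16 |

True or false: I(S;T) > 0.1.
Marginal P(S) (row sums):
  P(S=0) = 5/16 + 0 = 5/16
  P(S=1) = 0 + 11/16 = 11/16
Marginal P(T) (column sums):
  P(T=0) = 5/16 + 0 = 5/16
  P(T=1) = 0 + 11/16 = 11/16

H(S) = -[(5/16)·log₂(5/16) + (11/16)·log₂(11/16)]
  = 0.5244 + 0.3716
  = 0.8960 bits
H(T) = -[(5/16)·log₂(5/16) + (11/16)·log₂(11/16)]
  = 0.5244 + 0.3716
  = 0.8960 bits
H(S,T) = -[(5/16)·log₂(5/16) + (11/16)·log₂(11/16)]
  = 0.5244 + 0.3716
  = 0.8960 bits

I(S;T) = H(S) + H(T) - H(S,T)
  = 0.8960 + 0.8960 - 0.8960
  = 0.8960 bits

True. I(S;T) = 0.8960 bits, which is > 0.1 bits.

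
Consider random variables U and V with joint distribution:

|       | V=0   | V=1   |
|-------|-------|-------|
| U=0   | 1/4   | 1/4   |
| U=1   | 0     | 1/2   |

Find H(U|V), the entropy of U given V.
Marginal P(V) (column sums):
  P(V=0) = 1/4 + 0 = 1/4
  P(V=1) = 1/4 + 1/2 = 3/4

H(U|V) = -Σ P(U,V)·log₂ P(U|V), where P(U|V) = P(U,V) / P(V)
  (cells with P(U,V) = 0 contribute 0)
  (U=0,V=0): P(U|V) = (1/4)/(1/4) = 1;  -(1/4)·log₂(1) = 0.0000
  (U=0,V=1): P(U|V) = (1/4)/(3/4) = 1/3;  -(1/4)·log₂(1/3) = 0.3962
  (U=1,V=1): P(U|V) = (1/2)/(3/4) = 2/3;  -(1/2)·log₂(2/3) = 0.2925
H(U|V) = 0.0000 + 0.3962 + 0.2925
  = 0.6887 bits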